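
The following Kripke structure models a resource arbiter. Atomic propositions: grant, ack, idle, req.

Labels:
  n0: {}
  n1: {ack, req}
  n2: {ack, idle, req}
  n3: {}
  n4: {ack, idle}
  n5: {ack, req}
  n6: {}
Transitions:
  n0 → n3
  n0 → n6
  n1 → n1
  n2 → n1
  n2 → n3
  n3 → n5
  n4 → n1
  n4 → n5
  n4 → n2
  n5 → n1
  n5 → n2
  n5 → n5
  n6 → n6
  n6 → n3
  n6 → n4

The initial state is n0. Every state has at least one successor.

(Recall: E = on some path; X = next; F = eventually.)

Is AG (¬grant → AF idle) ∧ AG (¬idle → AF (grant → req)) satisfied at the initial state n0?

States satisfying ¬grant → AF idle: {n2, n4}.
States satisfying AG (¬grant → AF idle): ∅.
States satisfying ¬idle → AF (grant → req): {n0, n1, n2, n3, n4, n5, n6}.
States satisfying AG (¬idle → AF (grant → req)): {n0, n1, n2, n3, n4, n5, n6}.
States satisfying AG (¬grant → AF idle) ∧ AG (¬idle → AF (grant → req)): ∅.
n0 ∉ Sat(AG (¬grant → AF idle) ∧ AG (¬idle → AF (grant → req))).

Does not hold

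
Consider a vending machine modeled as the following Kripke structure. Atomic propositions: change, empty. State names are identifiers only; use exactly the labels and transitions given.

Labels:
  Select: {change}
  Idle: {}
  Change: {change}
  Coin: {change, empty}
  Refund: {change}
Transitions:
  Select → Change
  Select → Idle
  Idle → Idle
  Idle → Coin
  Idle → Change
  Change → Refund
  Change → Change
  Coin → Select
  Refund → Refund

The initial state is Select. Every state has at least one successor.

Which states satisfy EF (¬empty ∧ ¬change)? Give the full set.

{Select, Idle, Coin}

States satisfying ¬empty ∧ ¬change: {Idle}.
States satisfying EF (¬empty ∧ ¬change): {Select, Idle, Coin}.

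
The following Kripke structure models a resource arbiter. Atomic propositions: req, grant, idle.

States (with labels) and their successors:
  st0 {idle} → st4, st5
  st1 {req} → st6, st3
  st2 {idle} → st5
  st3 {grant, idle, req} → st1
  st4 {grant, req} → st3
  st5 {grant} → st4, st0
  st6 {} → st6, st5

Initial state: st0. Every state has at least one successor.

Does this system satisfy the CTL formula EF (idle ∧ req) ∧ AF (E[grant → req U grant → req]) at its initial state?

Yes

States satisfying idle ∧ req: {st3}.
States satisfying EF (idle ∧ req): {st0, st1, st2, st3, st4, st5, st6}.
States satisfying E[grant → req U grant → req]: {st0, st1, st2, st3, st4, st6}.
States satisfying AF (E[grant → req U grant → req]): {st0, st1, st2, st3, st4, st5, st6}.
States satisfying EF (idle ∧ req) ∧ AF (E[grant → req U grant → req]): {st0, st1, st2, st3, st4, st5, st6}.
st0 ∈ Sat(EF (idle ∧ req) ∧ AF (E[grant → req U grant → req])).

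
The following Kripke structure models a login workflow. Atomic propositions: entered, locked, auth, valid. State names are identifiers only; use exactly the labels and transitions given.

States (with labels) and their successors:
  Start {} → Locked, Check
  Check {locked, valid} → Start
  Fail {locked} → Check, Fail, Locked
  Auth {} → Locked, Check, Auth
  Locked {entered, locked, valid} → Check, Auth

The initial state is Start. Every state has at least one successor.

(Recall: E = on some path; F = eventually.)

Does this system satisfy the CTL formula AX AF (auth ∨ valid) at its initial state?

States satisfying AF (auth ∨ valid): {Start, Check, Locked}.
States satisfying AX AF (auth ∨ valid): {Start, Check}.
Start ∈ Sat(AX AF (auth ∨ valid)).

Holds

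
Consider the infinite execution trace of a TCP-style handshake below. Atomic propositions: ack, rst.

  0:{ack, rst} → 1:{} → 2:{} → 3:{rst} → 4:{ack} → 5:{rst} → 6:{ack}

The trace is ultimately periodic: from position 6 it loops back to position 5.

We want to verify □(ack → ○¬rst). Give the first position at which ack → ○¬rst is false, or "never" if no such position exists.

4

Check ack → ○¬rst at each position in order: 0 ✓, 1 ✓, 2 ✓, 3 ✓.
At position 4 the labels are {ack} and the next position 5 has {rst}, so ack → ○¬rst is false there. This is the first violation.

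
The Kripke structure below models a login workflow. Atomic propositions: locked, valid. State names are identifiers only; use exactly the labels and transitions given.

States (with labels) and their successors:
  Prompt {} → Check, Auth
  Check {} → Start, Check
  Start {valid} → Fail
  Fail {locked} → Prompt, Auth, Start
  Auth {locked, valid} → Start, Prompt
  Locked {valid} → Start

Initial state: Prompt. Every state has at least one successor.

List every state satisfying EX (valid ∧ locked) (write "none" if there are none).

States satisfying valid ∧ locked: {Auth}.
States satisfying EX (valid ∧ locked): {Prompt, Fail}.

{Prompt, Fail}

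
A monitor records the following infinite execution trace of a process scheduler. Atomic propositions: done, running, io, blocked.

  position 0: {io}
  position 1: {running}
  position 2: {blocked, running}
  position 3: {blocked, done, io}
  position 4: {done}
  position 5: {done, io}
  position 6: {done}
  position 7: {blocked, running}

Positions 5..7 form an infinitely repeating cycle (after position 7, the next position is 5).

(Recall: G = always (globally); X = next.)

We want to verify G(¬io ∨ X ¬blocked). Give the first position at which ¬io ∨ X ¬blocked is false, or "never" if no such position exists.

never

¬io ∨ X ¬blocked holds at every position 0..7, and those are all the positions the trace ever visits, so the invariant G(¬io ∨ X ¬blocked) is never violated.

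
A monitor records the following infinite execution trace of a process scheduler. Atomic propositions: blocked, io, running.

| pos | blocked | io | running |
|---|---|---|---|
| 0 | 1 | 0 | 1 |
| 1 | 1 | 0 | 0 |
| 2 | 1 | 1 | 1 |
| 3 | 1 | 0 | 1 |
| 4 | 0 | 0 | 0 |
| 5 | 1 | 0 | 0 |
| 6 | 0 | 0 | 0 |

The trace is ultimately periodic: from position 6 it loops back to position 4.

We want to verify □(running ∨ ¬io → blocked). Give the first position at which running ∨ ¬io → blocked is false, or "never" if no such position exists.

Check running ∨ ¬io → blocked at each position in order: 0 ✓, 1 ✓, 2 ✓, 3 ✓.
At position 4 the labels are {}, so running ∨ ¬io → blocked is false there. This is the first violation.

4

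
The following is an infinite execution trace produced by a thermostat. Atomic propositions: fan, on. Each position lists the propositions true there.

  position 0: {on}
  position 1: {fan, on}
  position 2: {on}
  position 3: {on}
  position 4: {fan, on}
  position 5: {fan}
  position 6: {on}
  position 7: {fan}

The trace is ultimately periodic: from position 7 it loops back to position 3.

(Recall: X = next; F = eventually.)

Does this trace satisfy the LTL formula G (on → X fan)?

on → X fan must hold at every position from 0 onward. It fails at position 1, so G (on → X fan) is false.
Positions where on holds: 0, 1, 2, 3, 4, 6.
Check X fan at each: 0→ok, 1→fails, 2→fails, 3→ok, 4→ok, 6→ok.

Does not hold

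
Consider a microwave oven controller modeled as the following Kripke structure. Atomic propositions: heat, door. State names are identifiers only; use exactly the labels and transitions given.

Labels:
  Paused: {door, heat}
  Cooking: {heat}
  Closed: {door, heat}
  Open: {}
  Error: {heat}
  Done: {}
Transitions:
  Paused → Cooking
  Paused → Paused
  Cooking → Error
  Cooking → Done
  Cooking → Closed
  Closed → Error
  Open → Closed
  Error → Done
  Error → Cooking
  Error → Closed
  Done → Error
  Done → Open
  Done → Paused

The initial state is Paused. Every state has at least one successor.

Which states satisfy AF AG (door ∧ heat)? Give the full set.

States satisfying AG (door ∧ heat): ∅.
States satisfying AF AG (door ∧ heat): ∅.

none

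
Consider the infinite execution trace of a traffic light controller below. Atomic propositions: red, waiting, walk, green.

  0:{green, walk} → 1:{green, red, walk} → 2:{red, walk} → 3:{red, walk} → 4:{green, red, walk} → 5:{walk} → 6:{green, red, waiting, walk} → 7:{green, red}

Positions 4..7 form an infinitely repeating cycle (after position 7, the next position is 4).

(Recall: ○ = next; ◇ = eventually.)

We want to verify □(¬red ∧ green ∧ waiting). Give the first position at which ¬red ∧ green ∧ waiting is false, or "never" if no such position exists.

0

At position 0 the labels are {green, walk}, so ¬red ∧ green ∧ waiting is false there. This is the first violation.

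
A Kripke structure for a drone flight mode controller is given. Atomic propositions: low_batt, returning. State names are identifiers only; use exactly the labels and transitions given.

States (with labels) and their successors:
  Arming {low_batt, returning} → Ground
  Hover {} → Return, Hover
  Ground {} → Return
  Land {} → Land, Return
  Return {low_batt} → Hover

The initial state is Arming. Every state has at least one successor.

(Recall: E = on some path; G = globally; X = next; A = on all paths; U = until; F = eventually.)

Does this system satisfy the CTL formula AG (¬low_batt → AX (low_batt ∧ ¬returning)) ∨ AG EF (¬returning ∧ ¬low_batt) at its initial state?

Satisfied

States satisfying ¬low_batt → AX (low_batt ∧ ¬returning): {Arming, Ground, Return}.
States satisfying AG (¬low_batt → AX (low_batt ∧ ¬returning)): ∅.
States satisfying EF (¬returning ∧ ¬low_batt): {Arming, Hover, Ground, Land, Return}.
States satisfying AG EF (¬returning ∧ ¬low_batt): {Arming, Hover, Ground, Land, Return}.
States satisfying AG (¬low_batt → AX (low_batt ∧ ¬returning)) ∨ AG EF (¬returning ∧ ¬low_batt): {Arming, Hover, Ground, Land, Return}.
Arming ∈ Sat(AG (¬low_batt → AX (low_batt ∧ ¬returning)) ∨ AG EF (¬returning ∧ ¬low_batt)).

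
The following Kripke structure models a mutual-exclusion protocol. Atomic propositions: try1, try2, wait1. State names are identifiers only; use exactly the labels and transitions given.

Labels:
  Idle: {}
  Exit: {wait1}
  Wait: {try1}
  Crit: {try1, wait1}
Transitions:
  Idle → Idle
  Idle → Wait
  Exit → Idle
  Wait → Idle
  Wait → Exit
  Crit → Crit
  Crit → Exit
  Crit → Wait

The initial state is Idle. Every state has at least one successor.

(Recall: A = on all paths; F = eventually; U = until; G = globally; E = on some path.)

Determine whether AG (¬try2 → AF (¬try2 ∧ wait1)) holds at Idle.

States satisfying ¬try2 → AF (¬try2 ∧ wait1): {Exit, Crit}.
States satisfying AG (¬try2 → AF (¬try2 ∧ wait1)): ∅.
Idle is reachable from Idle and violates ¬try2 → AF (¬try2 ∧ wait1), so AG fails at Idle.
Idle ∉ Sat(AG (¬try2 → AF (¬try2 ∧ wait1))).

No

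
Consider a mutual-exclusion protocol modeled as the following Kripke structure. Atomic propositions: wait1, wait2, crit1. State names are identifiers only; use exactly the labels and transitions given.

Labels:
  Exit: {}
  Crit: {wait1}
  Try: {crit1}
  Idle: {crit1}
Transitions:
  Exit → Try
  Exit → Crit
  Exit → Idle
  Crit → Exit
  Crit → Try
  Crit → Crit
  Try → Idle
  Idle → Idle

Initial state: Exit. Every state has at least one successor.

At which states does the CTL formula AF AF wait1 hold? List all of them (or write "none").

{Crit}

States satisfying AF wait1: {Crit}.
States satisfying AF AF wait1: {Crit}.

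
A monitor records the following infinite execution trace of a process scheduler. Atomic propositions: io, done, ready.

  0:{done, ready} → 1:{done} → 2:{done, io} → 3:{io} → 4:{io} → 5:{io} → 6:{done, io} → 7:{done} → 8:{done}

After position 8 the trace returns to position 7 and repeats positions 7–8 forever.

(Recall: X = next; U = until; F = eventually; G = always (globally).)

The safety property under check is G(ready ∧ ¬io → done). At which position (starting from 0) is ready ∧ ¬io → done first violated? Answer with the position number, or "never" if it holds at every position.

ready ∧ ¬io → done holds at every position 0..8, and those are all the positions the trace ever visits, so the invariant G(ready ∧ ¬io → done) is never violated.

never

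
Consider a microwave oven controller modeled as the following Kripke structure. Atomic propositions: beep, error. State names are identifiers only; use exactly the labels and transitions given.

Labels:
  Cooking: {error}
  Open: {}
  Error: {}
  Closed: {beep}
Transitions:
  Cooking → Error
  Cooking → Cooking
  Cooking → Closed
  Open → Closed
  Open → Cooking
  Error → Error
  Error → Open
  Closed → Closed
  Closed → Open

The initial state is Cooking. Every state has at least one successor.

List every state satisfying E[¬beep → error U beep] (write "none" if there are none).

States satisfying ¬beep → error: {Cooking, Closed}.
States satisfying beep: {Closed}.
States satisfying E[¬beep → error U beep]: {Cooking, Closed}.

{Cooking, Closed}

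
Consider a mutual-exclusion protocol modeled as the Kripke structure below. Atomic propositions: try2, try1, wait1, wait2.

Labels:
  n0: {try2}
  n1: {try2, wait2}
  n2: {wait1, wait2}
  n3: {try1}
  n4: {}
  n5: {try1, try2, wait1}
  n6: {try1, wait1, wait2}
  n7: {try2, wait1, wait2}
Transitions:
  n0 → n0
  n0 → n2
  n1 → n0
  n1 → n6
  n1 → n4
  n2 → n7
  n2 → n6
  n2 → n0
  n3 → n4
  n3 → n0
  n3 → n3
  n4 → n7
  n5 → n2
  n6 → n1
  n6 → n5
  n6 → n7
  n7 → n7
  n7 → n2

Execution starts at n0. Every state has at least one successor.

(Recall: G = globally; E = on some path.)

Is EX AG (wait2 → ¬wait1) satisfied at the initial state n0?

States satisfying AG (wait2 → ¬wait1): ∅.
States satisfying EX AG (wait2 → ¬wait1): ∅.
No suitable path/successor from n0 witnesses the formula.
n0 ∉ Sat(EX AG (wait2 → ¬wait1)).

Does not hold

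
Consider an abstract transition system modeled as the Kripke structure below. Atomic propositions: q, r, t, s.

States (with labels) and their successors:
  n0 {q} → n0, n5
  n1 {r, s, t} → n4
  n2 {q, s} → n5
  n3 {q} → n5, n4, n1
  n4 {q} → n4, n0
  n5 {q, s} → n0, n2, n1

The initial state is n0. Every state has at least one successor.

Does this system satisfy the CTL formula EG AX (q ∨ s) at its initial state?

Satisfied

States satisfying AX (q ∨ s): {n0, n1, n2, n3, n4, n5}.
States satisfying EG AX (q ∨ s): {n0, n1, n2, n3, n4, n5}.
n0 ∈ Sat(EG AX (q ∨ s)).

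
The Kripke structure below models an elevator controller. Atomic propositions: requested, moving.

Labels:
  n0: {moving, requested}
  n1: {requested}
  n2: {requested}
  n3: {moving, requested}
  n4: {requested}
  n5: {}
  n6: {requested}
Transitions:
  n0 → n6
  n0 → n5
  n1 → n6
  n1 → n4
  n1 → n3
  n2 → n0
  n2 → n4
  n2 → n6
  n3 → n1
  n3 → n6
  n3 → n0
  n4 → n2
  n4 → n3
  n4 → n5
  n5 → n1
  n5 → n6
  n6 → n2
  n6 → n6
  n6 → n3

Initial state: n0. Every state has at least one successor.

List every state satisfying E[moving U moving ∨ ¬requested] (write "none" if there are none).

States satisfying moving: {n0, n3}.
States satisfying moving ∨ ¬requested: {n0, n3, n5}.
States satisfying E[moving U moving ∨ ¬requested]: {n0, n3, n5}.

{n0, n3, n5}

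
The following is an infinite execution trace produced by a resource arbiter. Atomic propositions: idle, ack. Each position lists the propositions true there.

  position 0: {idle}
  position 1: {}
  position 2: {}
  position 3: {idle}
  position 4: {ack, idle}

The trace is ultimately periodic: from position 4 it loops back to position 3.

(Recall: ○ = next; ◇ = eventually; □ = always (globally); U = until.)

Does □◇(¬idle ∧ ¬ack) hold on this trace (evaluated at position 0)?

Violated

◇(¬idle ∧ ¬ack) must hold at every position from 0 onward. It fails at position 3, so □◇(¬idle ∧ ¬ack) is false.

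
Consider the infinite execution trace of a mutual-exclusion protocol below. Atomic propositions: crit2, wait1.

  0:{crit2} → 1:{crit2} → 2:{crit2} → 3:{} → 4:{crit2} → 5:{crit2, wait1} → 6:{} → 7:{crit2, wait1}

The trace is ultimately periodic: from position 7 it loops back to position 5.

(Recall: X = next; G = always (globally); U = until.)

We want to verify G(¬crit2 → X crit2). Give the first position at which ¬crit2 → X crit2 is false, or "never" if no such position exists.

¬crit2 → X crit2 holds at every position 0..7, and those are all the positions the trace ever visits, so the invariant G(¬crit2 → X crit2) is never violated.

never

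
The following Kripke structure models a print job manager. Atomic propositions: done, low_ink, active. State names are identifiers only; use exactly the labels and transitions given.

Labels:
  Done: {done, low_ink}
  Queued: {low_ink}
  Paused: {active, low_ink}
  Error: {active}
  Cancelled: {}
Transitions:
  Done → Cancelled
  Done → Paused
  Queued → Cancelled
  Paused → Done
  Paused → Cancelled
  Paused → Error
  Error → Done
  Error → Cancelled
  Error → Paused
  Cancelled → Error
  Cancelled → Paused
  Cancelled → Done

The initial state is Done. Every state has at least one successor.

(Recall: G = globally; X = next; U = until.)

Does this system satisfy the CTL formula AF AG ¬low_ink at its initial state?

States satisfying AG ¬low_ink: ∅.
States satisfying AF AG ¬low_ink: ∅.
There is a path from Done along which AG ¬low_ink never holds.
Done ∉ Sat(AF AG ¬low_ink).

Violated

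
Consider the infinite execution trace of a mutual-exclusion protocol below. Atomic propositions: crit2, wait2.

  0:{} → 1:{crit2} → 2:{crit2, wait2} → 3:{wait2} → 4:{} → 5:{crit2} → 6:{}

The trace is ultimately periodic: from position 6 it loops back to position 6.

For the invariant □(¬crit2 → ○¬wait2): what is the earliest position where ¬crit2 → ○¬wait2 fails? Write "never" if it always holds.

never

¬crit2 → ○¬wait2 holds at every position 0..6, and those are all the positions the trace ever visits, so the invariant □(¬crit2 → ○¬wait2) is never violated.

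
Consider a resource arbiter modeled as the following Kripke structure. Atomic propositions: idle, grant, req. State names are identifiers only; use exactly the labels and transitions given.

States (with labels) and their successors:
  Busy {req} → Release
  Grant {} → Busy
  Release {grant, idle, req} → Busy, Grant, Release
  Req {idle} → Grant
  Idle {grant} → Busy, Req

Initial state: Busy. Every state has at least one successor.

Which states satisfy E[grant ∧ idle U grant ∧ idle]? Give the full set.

States satisfying grant ∧ idle: {Release}.
States satisfying E[grant ∧ idle U grant ∧ idle]: {Release}.

{Release}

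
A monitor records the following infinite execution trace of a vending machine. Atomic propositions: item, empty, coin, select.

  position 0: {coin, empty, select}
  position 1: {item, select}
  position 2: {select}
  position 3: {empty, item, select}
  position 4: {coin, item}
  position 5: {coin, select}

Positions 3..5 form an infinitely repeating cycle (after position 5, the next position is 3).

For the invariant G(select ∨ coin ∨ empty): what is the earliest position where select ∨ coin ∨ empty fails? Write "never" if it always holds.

select ∨ coin ∨ empty holds at every position 0..5, and those are all the positions the trace ever visits, so the invariant G(select ∨ coin ∨ empty) is never violated.

never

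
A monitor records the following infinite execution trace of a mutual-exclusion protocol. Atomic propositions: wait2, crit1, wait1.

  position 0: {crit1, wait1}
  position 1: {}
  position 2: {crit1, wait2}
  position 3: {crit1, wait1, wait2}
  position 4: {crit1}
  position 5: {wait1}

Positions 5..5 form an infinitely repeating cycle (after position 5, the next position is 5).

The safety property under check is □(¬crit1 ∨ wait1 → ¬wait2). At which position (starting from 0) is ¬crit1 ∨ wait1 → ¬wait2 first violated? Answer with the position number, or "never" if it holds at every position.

3

Check ¬crit1 ∨ wait1 → ¬wait2 at each position in order: 0 ✓, 1 ✓, 2 ✓.
At position 3 the labels are {crit1, wait1, wait2}, so ¬crit1 ∨ wait1 → ¬wait2 is false there. This is the first violation.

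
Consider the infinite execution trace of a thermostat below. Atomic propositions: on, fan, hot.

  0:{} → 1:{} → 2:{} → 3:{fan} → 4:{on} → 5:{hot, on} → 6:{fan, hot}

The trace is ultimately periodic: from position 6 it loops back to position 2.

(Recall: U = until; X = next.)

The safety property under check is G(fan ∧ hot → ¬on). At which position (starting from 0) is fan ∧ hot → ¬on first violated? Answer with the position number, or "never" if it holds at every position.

fan ∧ hot → ¬on holds at every position 0..6, and those are all the positions the trace ever visits, so the invariant G(fan ∧ hot → ¬on) is never violated.

never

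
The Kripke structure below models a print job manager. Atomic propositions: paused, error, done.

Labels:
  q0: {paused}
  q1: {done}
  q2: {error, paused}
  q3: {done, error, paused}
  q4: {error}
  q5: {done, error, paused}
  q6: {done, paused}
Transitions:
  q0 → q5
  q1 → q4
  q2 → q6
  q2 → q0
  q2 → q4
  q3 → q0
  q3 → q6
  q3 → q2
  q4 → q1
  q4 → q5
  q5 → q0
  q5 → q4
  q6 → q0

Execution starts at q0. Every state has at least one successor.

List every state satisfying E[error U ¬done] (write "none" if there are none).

{q0, q2, q3, q4, q5}

States satisfying error: {q2, q3, q4, q5}.
States satisfying ¬done: {q0, q2, q4}.
States satisfying E[error U ¬done]: {q0, q2, q3, q4, q5}.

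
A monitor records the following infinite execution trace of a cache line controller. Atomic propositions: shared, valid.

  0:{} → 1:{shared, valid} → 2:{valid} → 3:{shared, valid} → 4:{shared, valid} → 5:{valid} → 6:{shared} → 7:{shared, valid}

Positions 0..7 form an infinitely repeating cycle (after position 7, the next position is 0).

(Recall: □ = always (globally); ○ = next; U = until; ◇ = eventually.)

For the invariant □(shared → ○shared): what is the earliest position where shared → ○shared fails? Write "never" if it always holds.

Check shared → ○shared at each position in order: 0 ✓.
At position 1 the labels are {shared, valid} and the next position 2 has {valid}, so shared → ○shared is false there. This is the first violation.

1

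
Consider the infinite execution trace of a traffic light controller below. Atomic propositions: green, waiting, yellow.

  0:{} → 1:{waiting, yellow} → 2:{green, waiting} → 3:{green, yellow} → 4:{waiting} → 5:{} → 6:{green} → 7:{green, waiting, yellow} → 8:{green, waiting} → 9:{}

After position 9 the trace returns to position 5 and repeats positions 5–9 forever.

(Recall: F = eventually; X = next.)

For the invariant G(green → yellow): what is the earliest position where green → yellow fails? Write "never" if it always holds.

2

Check green → yellow at each position in order: 0 ✓, 1 ✓.
At position 2 the labels are {green, waiting}, so green → yellow is false there. This is the first violation.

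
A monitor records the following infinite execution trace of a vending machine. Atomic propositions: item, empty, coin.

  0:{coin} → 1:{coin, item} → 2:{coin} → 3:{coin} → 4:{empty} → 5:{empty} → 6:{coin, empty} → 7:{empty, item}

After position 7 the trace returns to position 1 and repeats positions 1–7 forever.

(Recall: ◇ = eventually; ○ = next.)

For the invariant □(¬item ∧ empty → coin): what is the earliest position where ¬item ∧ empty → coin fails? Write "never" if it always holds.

4

Check ¬item ∧ empty → coin at each position in order: 0 ✓, 1 ✓, 2 ✓, 3 ✓.
At position 4 the labels are {empty}, so ¬item ∧ empty → coin is false there. This is the first violation.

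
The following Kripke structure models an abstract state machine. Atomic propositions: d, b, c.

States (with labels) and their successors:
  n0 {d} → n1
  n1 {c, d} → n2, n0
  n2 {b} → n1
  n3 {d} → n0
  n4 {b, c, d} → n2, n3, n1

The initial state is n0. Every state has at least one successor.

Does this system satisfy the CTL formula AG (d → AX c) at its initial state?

No

States satisfying d → AX c: {n0, n2}.
States satisfying AG (d → AX c): ∅.
n1 is reachable from n0 and violates d → AX c, so AG fails at n0.
n0 ∉ Sat(AG (d → AX c)).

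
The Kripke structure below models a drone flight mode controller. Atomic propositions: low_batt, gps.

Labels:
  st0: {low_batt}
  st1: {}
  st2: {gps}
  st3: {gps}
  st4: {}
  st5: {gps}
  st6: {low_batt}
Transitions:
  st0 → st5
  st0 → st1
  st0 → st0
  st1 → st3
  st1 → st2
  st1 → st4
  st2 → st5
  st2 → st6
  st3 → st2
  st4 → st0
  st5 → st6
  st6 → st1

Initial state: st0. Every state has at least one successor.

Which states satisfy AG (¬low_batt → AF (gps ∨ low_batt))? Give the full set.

States satisfying ¬low_batt → AF (gps ∨ low_batt): {st0, st1, st2, st3, st4, st5, st6}.
States satisfying AG (¬low_batt → AF (gps ∨ low_batt)): {st0, st1, st2, st3, st4, st5, st6}.

{st0, st1, st2, st3, st4, st5, st6}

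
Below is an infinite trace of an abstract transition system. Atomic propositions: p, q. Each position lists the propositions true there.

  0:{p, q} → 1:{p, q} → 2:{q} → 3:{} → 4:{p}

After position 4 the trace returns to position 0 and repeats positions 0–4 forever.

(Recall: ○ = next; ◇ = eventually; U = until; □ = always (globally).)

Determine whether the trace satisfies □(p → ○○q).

Violated

p → ○○q must hold at every position from 0 onward. It fails at position 1, so □(p → ○○q) is false.
Positions where p holds: 0, 1, 4.
Check ○○q at each: 0→ok, 1→fails, 4→ok.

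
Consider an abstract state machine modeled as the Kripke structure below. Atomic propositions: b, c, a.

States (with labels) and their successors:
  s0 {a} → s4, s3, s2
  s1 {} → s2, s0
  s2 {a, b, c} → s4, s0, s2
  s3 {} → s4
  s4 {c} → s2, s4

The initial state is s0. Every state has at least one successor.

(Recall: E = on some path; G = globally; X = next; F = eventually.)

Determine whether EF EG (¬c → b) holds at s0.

Holds

States satisfying EG (¬c → b): {s2, s4}.
States satisfying EF EG (¬c → b): {s0, s1, s2, s3, s4}.
Some path from s0 reaches a state where EG (¬c → b) holds.
s0 ∈ Sat(EF EG (¬c → b)).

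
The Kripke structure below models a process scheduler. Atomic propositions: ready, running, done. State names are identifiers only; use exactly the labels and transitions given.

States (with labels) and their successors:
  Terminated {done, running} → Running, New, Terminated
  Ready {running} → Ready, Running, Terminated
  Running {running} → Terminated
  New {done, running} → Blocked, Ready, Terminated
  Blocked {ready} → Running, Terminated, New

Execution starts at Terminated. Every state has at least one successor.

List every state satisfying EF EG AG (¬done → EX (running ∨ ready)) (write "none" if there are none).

{Terminated, Ready, Running, New, Blocked}

States satisfying EG AG (¬done → EX (running ∨ ready)): {Terminated, Ready, Running, New, Blocked}.
States satisfying EF EG AG (¬done → EX (running ∨ ready)): {Terminated, Ready, Running, New, Blocked}.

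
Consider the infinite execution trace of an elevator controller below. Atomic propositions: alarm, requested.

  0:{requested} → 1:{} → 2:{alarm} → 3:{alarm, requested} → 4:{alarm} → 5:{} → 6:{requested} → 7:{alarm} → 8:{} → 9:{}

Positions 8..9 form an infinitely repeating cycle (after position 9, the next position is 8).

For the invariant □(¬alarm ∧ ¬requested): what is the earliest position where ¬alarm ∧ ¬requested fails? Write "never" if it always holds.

At position 0 the labels are {requested}, so ¬alarm ∧ ¬requested is false there. This is the first violation.

0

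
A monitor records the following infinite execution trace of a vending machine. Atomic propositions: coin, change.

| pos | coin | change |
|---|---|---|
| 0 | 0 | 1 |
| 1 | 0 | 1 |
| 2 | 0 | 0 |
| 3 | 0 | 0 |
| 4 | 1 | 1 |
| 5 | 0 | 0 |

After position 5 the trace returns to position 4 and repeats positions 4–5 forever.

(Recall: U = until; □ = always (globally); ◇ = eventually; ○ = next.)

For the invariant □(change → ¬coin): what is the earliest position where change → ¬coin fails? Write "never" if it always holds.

4

Check change → ¬coin at each position in order: 0 ✓, 1 ✓, 2 ✓, 3 ✓.
At position 4 the labels are {change, coin}, so change → ¬coin is false there. This is the first violation.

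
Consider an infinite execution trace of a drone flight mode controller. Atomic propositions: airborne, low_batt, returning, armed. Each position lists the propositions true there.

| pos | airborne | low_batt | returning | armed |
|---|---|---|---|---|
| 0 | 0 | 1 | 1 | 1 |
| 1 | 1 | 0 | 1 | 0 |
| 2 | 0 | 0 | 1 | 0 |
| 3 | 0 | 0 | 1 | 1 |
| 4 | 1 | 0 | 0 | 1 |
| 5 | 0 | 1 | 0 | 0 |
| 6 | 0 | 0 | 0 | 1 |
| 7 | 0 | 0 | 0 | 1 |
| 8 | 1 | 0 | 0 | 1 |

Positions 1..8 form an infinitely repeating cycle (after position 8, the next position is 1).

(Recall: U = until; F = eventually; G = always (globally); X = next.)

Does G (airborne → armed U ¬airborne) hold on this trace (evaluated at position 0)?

airborne → armed U ¬airborne must hold at every position from 0 onward. It fails at position 1, so G (airborne → armed U ¬airborne) is false.
Positions where airborne holds: 1, 4, 8.
Check armed U ¬airborne at each: 1→fails, 4→ok, 8→fails.

No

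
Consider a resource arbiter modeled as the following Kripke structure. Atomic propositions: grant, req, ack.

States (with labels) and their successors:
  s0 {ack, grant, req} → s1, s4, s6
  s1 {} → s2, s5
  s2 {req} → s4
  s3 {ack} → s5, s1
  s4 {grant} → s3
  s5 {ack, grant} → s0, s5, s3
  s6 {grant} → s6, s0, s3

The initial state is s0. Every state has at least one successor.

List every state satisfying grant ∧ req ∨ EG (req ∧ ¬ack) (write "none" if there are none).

States satisfying grant ∧ req: {s0}.
States satisfying req ∧ ¬ack: {s2}.
States satisfying EG (req ∧ ¬ack): ∅.
States satisfying grant ∧ req ∨ EG (req ∧ ¬ack): {s0}.

{s0}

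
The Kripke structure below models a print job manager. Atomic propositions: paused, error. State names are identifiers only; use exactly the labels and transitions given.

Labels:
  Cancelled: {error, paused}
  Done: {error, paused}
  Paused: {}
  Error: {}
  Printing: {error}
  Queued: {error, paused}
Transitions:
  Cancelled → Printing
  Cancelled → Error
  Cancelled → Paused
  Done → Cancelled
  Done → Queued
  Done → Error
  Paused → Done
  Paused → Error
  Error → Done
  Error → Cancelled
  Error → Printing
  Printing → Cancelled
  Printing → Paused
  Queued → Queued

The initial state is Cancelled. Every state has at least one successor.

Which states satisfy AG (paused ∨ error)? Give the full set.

States satisfying paused ∨ error: {Cancelled, Done, Printing, Queued}.
States satisfying AG (paused ∨ error): {Queued}.

{Queued}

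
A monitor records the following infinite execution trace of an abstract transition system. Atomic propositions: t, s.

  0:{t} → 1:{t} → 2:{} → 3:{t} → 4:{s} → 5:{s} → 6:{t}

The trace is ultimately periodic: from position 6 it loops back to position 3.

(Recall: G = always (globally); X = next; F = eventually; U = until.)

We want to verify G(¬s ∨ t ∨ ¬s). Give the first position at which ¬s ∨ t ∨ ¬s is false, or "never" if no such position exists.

4

Check ¬s ∨ t ∨ ¬s at each position in order: 0 ✓, 1 ✓, 2 ✓, 3 ✓.
At position 4 the labels are {s}, so ¬s ∨ t ∨ ¬s is false there. This is the first violation.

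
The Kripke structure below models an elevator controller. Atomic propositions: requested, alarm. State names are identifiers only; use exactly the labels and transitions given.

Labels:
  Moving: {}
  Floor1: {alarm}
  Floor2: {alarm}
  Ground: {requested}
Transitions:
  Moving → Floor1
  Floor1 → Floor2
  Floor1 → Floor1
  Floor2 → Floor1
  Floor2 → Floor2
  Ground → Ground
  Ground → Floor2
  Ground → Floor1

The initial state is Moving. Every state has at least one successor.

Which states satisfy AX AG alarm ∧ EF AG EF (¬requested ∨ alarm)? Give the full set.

States satisfying AG alarm: {Floor1, Floor2}.
States satisfying AX AG alarm: {Moving, Floor1, Floor2}.
States satisfying AG EF (¬requested ∨ alarm): {Moving, Floor1, Floor2, Ground}.
States satisfying EF AG EF (¬requested ∨ alarm): {Moving, Floor1, Floor2, Ground}.
States satisfying AX AG alarm ∧ EF AG EF (¬requested ∨ alarm): {Moving, Floor1, Floor2}.

{Moving, Floor1, Floor2}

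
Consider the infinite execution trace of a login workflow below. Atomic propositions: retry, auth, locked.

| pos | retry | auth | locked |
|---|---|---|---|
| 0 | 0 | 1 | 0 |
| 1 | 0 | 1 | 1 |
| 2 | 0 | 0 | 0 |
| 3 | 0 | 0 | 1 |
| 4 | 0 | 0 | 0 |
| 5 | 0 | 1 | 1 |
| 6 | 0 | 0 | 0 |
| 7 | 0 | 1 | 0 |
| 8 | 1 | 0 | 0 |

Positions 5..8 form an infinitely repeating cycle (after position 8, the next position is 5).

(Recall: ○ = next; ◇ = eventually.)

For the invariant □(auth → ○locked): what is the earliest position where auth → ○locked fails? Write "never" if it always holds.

1

Check auth → ○locked at each position in order: 0 ✓.
At position 1 the labels are {auth, locked} and the next position 2 has {}, so auth → ○locked is false there. This is the first violation.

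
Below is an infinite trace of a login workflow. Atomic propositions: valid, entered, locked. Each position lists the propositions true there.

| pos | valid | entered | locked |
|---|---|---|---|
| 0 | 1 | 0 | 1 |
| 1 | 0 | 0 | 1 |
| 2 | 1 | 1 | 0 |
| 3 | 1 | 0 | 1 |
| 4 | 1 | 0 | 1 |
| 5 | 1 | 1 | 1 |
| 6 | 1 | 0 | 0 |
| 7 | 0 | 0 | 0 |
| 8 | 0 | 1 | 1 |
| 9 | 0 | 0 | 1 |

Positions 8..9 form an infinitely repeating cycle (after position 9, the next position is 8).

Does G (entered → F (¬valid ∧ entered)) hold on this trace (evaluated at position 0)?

entered → F (¬valid ∧ entered) holds at every position 0..9, and those are all positions ever visited, so G (entered → F (¬valid ∧ entered)) holds.
Positions where entered holds: 2, 5, 8.
Check F (¬valid ∧ entered) at each: 2→ok, 5→ok, 8→ok.

Yes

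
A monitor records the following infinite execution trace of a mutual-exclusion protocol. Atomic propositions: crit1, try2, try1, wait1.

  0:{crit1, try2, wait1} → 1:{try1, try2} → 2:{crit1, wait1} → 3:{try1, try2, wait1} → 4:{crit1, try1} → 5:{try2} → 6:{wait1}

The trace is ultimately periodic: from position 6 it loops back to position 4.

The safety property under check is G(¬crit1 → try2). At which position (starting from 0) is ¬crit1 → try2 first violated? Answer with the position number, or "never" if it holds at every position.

6

Check ¬crit1 → try2 at each position in order: 0 ✓, 1 ✓, 2 ✓, 3 ✓, 4 ✓, 5 ✓.
At position 6 the labels are {wait1}, so ¬crit1 → try2 is false there. This is the first violation.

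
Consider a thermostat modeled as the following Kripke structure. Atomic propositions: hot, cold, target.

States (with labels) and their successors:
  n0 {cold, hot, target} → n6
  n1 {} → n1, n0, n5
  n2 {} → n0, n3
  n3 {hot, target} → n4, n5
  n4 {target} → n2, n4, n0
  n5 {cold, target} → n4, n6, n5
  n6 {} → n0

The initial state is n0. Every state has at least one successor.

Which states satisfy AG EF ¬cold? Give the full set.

{n0, n1, n2, n3, n4, n5, n6}

States satisfying EF ¬cold: {n0, n1, n2, n3, n4, n5, n6}.
States satisfying AG EF ¬cold: {n0, n1, n2, n3, n4, n5, n6}.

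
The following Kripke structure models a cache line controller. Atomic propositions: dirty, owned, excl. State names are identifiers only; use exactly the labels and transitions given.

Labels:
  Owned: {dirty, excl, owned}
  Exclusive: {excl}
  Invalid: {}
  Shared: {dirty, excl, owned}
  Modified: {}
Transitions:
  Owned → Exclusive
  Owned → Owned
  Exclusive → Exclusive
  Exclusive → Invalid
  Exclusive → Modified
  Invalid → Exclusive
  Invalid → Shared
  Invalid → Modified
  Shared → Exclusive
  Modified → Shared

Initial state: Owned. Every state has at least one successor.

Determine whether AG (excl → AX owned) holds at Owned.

Violated

States satisfying excl → AX owned: {Invalid, Modified}.
States satisfying AG (excl → AX owned): ∅.
Exclusive is reachable from Owned and violates excl → AX owned, so AG fails at Owned.
Owned ∉ Sat(AG (excl → AX owned)).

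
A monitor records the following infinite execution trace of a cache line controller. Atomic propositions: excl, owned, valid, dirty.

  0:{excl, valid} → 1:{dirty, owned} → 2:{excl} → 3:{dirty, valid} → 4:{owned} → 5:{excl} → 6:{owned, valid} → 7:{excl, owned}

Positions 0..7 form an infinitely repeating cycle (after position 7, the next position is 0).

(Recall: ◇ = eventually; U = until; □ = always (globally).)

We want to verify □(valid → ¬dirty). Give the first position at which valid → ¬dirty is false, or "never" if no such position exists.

3

Check valid → ¬dirty at each position in order: 0 ✓, 1 ✓, 2 ✓.
At position 3 the labels are {dirty, valid}, so valid → ¬dirty is false there. This is the first violation.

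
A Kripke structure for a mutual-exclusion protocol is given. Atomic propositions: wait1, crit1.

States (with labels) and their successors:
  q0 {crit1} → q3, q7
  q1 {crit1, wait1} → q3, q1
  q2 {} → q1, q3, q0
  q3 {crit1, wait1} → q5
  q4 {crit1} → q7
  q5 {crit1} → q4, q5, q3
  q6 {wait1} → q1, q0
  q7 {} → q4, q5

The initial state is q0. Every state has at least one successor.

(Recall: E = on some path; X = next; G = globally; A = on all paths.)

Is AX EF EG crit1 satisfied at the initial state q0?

Yes

States satisfying EF EG crit1: {q0, q1, q2, q3, q4, q5, q6, q7}.
States satisfying AX EF EG crit1: {q0, q1, q2, q3, q4, q5, q6, q7}.
q0 ∈ Sat(AX EF EG crit1).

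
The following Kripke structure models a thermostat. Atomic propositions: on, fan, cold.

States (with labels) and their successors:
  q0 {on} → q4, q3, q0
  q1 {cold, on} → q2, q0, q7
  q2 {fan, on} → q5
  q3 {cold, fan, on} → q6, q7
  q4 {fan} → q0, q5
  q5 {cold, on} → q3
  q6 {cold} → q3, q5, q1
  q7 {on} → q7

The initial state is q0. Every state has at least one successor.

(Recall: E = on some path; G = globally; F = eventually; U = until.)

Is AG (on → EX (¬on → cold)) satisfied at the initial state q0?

Holds

States satisfying on → EX (¬on → cold): {q0, q1, q2, q3, q4, q5, q6, q7}.
States satisfying AG (on → EX (¬on → cold)): {q0, q1, q2, q3, q4, q5, q6, q7}.
Every state reachable from q0 satisfies on → EX (¬on → cold).
q0 ∈ Sat(AG (on → EX (¬on → cold))).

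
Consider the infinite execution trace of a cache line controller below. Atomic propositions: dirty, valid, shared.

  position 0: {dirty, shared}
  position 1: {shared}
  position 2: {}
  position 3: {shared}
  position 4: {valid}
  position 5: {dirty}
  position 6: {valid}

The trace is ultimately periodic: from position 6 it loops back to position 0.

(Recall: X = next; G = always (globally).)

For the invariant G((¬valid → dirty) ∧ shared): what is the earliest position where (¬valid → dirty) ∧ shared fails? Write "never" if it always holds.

Check (¬valid → dirty) ∧ shared at each position in order: 0 ✓.
At position 1 the labels are {shared}, so (¬valid → dirty) ∧ shared is false there. This is the first violation.

1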